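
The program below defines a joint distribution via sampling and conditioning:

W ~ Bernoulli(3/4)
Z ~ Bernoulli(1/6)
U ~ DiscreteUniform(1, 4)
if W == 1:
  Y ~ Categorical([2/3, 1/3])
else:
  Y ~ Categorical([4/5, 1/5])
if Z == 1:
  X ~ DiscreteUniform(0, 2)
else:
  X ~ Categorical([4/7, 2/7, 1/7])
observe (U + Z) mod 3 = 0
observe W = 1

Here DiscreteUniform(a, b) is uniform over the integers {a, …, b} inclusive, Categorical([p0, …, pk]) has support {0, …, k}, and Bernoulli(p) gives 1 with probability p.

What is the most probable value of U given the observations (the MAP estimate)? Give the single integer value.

Enumerate traces; 12 have nonzero weight after conditioning:
  (W=1, Z=0, U=3, Y=0, X=0) weight 5/84
  (W=1, Z=0, U=3, Y=0, X=1) weight 5/168
  (W=1, Z=0, U=3, Y=0, X=2) weight 5/336
  (W=1, Z=0, U=3, Y=1, X=0) weight 5/168
  (W=1, Z=0, U=3, Y=1, X=1) weight 5/336
  (W=1, Z=0, U=3, Y=1, X=2) weight 5/672
  (W=1, Z=1, U=2, Y=0, X=0) weight 1/144
  (W=1, Z=1, U=2, Y=0, X=1) weight 1/144
  … 4 more
Group by U:
  weight(U=2) = 1/32
  weight(U=3) = 5/32
Total weight = 1/32 + 5/32 = 3/16
P(U=2 | obs) = 1/32 / 3/16 = 1/6
P(U=3 | obs) = 5/32 / 3/16 = 5/6
argmax = 3

argmax_v P(U = v | obs) = 3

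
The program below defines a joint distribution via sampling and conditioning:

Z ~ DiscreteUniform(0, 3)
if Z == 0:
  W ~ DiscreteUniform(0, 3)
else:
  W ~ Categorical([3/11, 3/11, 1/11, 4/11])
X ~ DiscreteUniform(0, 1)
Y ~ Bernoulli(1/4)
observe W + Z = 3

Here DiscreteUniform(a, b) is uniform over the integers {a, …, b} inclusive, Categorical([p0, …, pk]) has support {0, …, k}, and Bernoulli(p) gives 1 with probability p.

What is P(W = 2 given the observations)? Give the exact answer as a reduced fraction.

Enumerate traces; 16 have nonzero weight after conditioning:
  (Z=0, W=3, X=0, Y=0) weight 3/128
  (Z=0, W=3, X=0, Y=1) weight 1/128
  (Z=0, W=3, X=1, Y=0) weight 3/128
  (Z=0, W=3, X=1, Y=1) weight 1/128
  (Z=1, W=2, X=0, Y=0) weight 3/352
  (Z=1, W=2, X=0, Y=1) weight 1/352
  (Z=1, W=2, X=1, Y=0) weight 3/352
  (Z=1, W=2, X=1, Y=1) weight 1/352
  (Z=2, W=1, X=0, Y=0) weight 9/352
  (Z=3, W=0, X=0, Y=0) weight 9/352
  … 6 more
Group by W:
  weight(W=0) = 3/44
  weight(W=1) = 3/44
  weight(W=2) = 1/44
  weight(W=3) = 1/16
Total weight = 3/44 + 3/44 + 1/44 + 1/16 = 39/176
P(W=0 | obs) = 3/44 / 39/176 = 4/13
P(W=1 | obs) = 3/44 / 39/176 = 4/13
P(W=2 | obs) = 1/44 / 39/176 = 4/39
P(W=3 | obs) = 1/16 / 39/176 = 11/39

P(W = 2 | obs) = 4/39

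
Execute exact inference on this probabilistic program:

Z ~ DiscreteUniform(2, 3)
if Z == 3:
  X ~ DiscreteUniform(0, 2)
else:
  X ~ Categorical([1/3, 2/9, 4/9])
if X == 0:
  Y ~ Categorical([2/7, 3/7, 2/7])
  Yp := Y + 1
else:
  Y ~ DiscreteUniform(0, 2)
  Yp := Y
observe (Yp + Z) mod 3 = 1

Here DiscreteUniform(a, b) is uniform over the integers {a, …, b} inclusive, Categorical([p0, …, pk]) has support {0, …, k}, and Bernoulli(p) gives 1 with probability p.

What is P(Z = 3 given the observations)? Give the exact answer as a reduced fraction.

P(Z = 3 | obs) = 20/43

Enumerate traces; 6 have nonzero weight after conditioning:
  (Z=2, X=0, Y=1) weight 1/14
  (Z=2, X=1, Y=2) weight 1/27
  (Z=2, X=2, Y=2) weight 2/27
  (Z=3, X=0, Y=0) weight 1/21
  (Z=3, X=1, Y=1) weight 1/18
  (Z=3, X=2, Y=1) weight 1/18
Group by Z:
  weight(Z=2) = 23/126
  weight(Z=3) = 10/63
Total weight = 23/126 + 10/63 = 43/126
P(Z=2 | obs) = 23/126 / 43/126 = 23/43
P(Z=3 | obs) = 10/63 / 43/126 = 20/43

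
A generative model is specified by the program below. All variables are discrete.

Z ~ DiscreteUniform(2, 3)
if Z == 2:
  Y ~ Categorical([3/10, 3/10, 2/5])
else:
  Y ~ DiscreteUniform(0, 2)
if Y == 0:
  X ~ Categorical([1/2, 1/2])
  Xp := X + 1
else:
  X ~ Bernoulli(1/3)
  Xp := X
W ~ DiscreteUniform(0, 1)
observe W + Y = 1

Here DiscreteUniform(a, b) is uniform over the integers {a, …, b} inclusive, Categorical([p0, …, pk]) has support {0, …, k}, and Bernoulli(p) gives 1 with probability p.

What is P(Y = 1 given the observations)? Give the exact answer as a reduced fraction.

Enumerate traces; 8 have nonzero weight after conditioning:
  (Z=2, Y=0, X=0, W=1) weight 3/80
  (Z=2, Y=0, X=1, W=1) weight 3/80
  (Z=2, Y=1, X=0, W=0) weight 1/20
  (Z=2, Y=1, X=1, W=0) weight 1/40
  (Z=3, Y=0, X=0, W=1) weight 1/24
  (Z=3, Y=0, X=1, W=1) weight 1/24
  (Z=3, Y=1, X=0, W=0) weight 1/18
  (Z=3, Y=1, X=1, W=0) weight 1/36
Group by Y:
  weight(Y=0) = 19/120
  weight(Y=1) = 19/120
Total weight = 19/120 + 19/120 = 19/60
P(Y=0 | obs) = 19/120 / 19/60 = 1/2
P(Y=1 | obs) = 19/120 / 19/60 = 1/2

P(Y = 1 | obs) = 1/2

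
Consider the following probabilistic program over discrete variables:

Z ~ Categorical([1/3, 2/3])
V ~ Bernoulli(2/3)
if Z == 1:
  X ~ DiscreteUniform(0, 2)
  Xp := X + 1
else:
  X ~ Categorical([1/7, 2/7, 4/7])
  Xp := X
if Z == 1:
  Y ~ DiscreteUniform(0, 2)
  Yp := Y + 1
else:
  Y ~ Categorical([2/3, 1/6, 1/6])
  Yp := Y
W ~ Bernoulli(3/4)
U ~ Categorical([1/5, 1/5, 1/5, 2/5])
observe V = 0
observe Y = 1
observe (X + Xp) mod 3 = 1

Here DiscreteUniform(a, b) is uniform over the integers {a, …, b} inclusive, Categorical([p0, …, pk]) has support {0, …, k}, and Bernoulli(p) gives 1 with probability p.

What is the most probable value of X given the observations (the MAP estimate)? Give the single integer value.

Enumerate traces; 16 have nonzero weight after conditioning:
  (Z=0, V=0, X=2, Y=1, W=0, U=0) weight 1/1890
  (Z=0, V=0, X=2, Y=1, W=0, U=1) weight 1/1890
  (Z=0, V=0, X=2, Y=1, W=0, U=2) weight 1/1890
  (Z=0, V=0, X=2, Y=1, W=0, U=3) weight 1/945
  (Z=0, V=0, X=2, Y=1, W=1, U=0) weight 1/630
  (Z=0, V=0, X=2, Y=1, W=1, U=1) weight 1/630
  (Z=0, V=0, X=2, Y=1, W=1, U=2) weight 1/630
  (Z=0, V=0, X=2, Y=1, W=1, U=3) weight 1/315
  (Z=1, V=0, X=0, Y=1, W=0, U=0) weight 1/810
  … 7 more
Group by X:
  weight(X=0) = 2/81
  weight(X=2) = 2/189
Total weight = 2/81 + 2/189 = 20/567
P(X=0 | obs) = 2/81 / 20/567 = 7/10
P(X=2 | obs) = 2/189 / 20/567 = 3/10
argmax = 0

argmax_v P(X = v | obs) = 0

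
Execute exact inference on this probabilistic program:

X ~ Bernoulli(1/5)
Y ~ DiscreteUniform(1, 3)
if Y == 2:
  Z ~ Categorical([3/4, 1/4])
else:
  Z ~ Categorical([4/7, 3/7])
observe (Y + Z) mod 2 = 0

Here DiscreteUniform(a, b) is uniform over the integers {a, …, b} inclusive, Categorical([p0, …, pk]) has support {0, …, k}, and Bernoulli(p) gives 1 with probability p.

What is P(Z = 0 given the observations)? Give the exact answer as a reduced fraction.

Enumerate traces; 6 have nonzero weight after conditioning:
  (X=0, Y=1, Z=1) weight 4/35
  (X=0, Y=2, Z=0) weight 1/5
  (X=0, Y=3, Z=1) weight 4/35
  (X=1, Y=1, Z=1) weight 1/35
  (X=1, Y=2, Z=0) weight 1/20
  (X=1, Y=3, Z=1) weight 1/35
Group by Z:
  weight(Z=0) = 1/4
  weight(Z=1) = 2/7
Total weight = 1/4 + 2/7 = 15/28
P(Z=0 | obs) = 1/4 / 15/28 = 7/15
P(Z=1 | obs) = 2/7 / 15/28 = 8/15

P(Z = 0 | obs) = 7/15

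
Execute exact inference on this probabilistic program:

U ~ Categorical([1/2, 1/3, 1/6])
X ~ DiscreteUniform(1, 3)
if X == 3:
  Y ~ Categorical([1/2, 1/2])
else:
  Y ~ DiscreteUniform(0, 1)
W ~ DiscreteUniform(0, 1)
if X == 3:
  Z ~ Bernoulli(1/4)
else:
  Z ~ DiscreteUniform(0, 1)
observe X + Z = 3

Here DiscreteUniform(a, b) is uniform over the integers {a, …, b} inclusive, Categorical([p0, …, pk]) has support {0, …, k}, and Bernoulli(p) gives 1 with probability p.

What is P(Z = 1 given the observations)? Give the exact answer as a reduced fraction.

Enumerate traces; 24 have nonzero weight after conditioning:
  (U=0, X=2, Y=0, W=0, Z=1) weight 1/48
  (U=0, X=2, Y=0, W=1, Z=1) weight 1/48
  (U=0, X=2, Y=1, W=0, Z=1) weight 1/48
  (U=0, X=2, Y=1, W=1, Z=1) weight 1/48
  (U=0, X=3, Y=0, W=0, Z=0) weight 1/32
  (U=0, X=3, Y=0, W=1, Z=0) weight 1/32
  (U=0, X=3, Y=1, W=0, Z=0) weight 1/32
  (U=0, X=3, Y=1, W=1, Z=0) weight 1/32
  … 16 more
Group by Z:
  weight(Z=0) = 1/4
  weight(Z=1) = 1/6
Total weight = 1/4 + 1/6 = 5/12
P(Z=0 | obs) = 1/4 / 5/12 = 3/5
P(Z=1 | obs) = 1/6 / 5/12 = 2/5

P(Z = 1 | obs) = 2/5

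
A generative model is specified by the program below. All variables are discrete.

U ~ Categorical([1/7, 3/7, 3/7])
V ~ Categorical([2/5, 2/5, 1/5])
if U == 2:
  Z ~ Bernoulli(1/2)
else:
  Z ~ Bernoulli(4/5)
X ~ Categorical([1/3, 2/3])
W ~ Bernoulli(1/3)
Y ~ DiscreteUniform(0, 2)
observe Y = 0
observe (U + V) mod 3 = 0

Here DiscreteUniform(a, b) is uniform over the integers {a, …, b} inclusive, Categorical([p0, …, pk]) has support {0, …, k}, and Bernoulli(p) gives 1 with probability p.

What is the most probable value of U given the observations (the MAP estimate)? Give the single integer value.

Enumerate traces; 24 have nonzero weight after conditioning:
  (U=0, V=0, Z=0, X=0, W=0, Y=0) weight 4/4725
  (U=0, V=0, Z=0, X=0, W=1, Y=0) weight 2/4725
  (U=0, V=0, Z=0, X=1, W=0, Y=0) weight 8/4725
  (U=0, V=0, Z=0, X=1, W=1, Y=0) weight 4/4725
  (U=0, V=0, Z=1, X=0, W=0, Y=0) weight 16/4725
  (U=0, V=0, Z=1, X=0, W=1, Y=0) weight 8/4725
  (U=0, V=0, Z=1, X=1, W=0, Y=0) weight 32/4725
  (U=0, V=0, Z=1, X=1, W=1, Y=0) weight 16/4725
  (U=1, V=2, Z=0, X=0, W=0, Y=0) weight 2/1575
  (U=2, V=1, Z=0, X=0, W=0, Y=0) weight 2/315
  … 14 more
Group by U:
  weight(U=0) = 2/105
  weight(U=1) = 1/35
  weight(U=2) = 2/35
Total weight = 2/105 + 1/35 + 2/35 = 11/105
P(U=0 | obs) = 2/105 / 11/105 = 2/11
P(U=1 | obs) = 1/35 / 11/105 = 3/11
P(U=2 | obs) = 2/35 / 11/105 = 6/11
argmax = 2

argmax_v P(U = v | obs) = 2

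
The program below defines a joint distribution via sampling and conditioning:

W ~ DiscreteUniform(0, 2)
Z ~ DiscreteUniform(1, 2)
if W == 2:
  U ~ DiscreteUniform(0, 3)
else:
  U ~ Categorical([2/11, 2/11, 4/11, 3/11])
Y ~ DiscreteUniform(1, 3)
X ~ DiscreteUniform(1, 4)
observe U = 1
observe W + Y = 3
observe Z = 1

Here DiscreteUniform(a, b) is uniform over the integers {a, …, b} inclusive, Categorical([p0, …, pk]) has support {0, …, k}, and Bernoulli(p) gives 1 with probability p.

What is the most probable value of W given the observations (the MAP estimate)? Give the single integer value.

argmax_v P(W = v | obs) = 2

Enumerate traces; 12 have nonzero weight after conditioning:
  (W=0, Z=1, U=1, Y=3, X=1) weight 1/396
  (W=0, Z=1, U=1, Y=3, X=2) weight 1/396
  (W=0, Z=1, U=1, Y=3, X=3) weight 1/396
  (W=0, Z=1, U=1, Y=3, X=4) weight 1/396
  (W=1, Z=1, U=1, Y=2, X=1) weight 1/396
  (W=1, Z=1, U=1, Y=2, X=2) weight 1/396
  (W=1, Z=1, U=1, Y=2, X=3) weight 1/396
  (W=1, Z=1, U=1, Y=2, X=4) weight 1/396
  (W=2, Z=1, U=1, Y=1, X=1) weight 1/288
  … 3 more
Group by W:
  weight(W=0) = 1/99
  weight(W=1) = 1/99
  weight(W=2) = 1/72
Total weight = 1/99 + 1/99 + 1/72 = 3/88
P(W=0 | obs) = 1/99 / 3/88 = 8/27
P(W=1 | obs) = 1/99 / 3/88 = 8/27
P(W=2 | obs) = 1/72 / 3/88 = 11/27
argmax = 2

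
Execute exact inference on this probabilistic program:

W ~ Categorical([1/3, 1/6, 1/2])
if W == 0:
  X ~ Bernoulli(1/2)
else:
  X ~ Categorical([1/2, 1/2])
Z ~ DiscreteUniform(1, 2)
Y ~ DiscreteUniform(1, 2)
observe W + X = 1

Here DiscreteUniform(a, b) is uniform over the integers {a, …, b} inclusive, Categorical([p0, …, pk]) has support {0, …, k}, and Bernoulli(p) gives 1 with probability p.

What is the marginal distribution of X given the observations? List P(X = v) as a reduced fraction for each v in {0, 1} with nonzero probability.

Enumerate traces; 8 have nonzero weight after conditioning:
  (W=0, X=1, Z=1, Y=1) weight 1/24
  (W=0, X=1, Z=1, Y=2) weight 1/24
  (W=0, X=1, Z=2, Y=1) weight 1/24
  (W=0, X=1, Z=2, Y=2) weight 1/24
  (W=1, X=0, Z=1, Y=1) weight 1/48
  (W=1, X=0, Z=1, Y=2) weight 1/48
  (W=1, X=0, Z=2, Y=1) weight 1/48
  (W=1, X=0, Z=2, Y=2) weight 1/48
Group by X:
  weight(X=0) = 1/12
  weight(X=1) = 1/6
Total weight = 1/12 + 1/6 = 1/4
P(X=0 | obs) = 1/12 / 1/4 = 1/3
P(X=1 | obs) = 1/6 / 1/4 = 2/3

P(X=0) = 1/3, P(X=1) = 2/3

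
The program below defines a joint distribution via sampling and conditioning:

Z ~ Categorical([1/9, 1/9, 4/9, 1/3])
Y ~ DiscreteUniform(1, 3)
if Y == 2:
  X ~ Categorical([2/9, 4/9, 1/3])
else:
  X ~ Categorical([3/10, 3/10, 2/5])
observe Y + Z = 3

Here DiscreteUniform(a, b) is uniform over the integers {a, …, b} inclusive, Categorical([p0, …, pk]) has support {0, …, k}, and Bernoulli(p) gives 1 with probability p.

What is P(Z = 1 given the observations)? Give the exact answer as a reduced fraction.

P(Z = 1 | obs) = 1/6

Enumerate traces; 9 have nonzero weight after conditioning:
  (Z=0, Y=3, X=0) weight 1/90
  (Z=0, Y=3, X=1) weight 1/90
  (Z=0, Y=3, X=2) weight 2/135
  (Z=1, Y=2, X=0) weight 2/243
  (Z=1, Y=2, X=1) weight 4/243
  (Z=1, Y=2, X=2) weight 1/81
  (Z=2, Y=1, X=0) weight 2/45
  (Z=2, Y=1, X=1) weight 2/45
  … 1 more
Group by Z:
  weight(Z=0) = 1/27
  weight(Z=1) = 1/27
  weight(Z=2) = 4/27
Total weight = 1/27 + 1/27 + 4/27 = 2/9
P(Z=0 | obs) = 1/27 / 2/9 = 1/6
P(Z=1 | obs) = 1/27 / 2/9 = 1/6
P(Z=2 | obs) = 4/27 / 2/9 = 2/3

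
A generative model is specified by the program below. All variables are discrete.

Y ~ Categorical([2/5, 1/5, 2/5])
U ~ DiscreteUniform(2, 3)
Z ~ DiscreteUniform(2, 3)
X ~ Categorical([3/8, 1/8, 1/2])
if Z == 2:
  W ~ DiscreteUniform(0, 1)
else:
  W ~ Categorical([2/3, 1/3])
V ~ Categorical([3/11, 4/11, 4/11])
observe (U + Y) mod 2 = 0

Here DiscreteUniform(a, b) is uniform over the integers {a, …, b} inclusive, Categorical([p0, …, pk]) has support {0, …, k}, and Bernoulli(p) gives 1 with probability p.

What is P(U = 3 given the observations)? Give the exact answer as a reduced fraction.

Enumerate traces; 108 have nonzero weight after conditioning:
  (Y=0, U=2, Z=2, X=0, W=0, V=0) weight 9/1760
  (Y=0, U=2, Z=2, X=0, W=0, V=1) weight 3/440
  (Y=0, U=2, Z=2, X=0, W=0, V=2) weight 3/440
  (Y=0, U=2, Z=2, X=0, W=1, V=0) weight 9/1760
  (Y=0, U=2, Z=2, X=0, W=1, V=1) weight 3/440
  (Y=0, U=2, Z=2, X=0, W=1, V=2) weight 3/440
  (Y=0, U=2, Z=2, X=1, W=0, V=0) weight 3/1760
  (Y=0, U=2, Z=2, X=1, W=0, V=1) weight 1/440
  (Y=1, U=3, Z=2, X=0, W=0, V=0) weight 9/3520
  … 99 more
Group by U:
  weight(U=2) = 2/5
  weight(U=3) = 1/10
Total weight = 2/5 + 1/10 = 1/2
P(U=2 | obs) = 2/5 / 1/2 = 4/5
P(U=3 | obs) = 1/10 / 1/2 = 1/5

P(U = 3 | obs) = 1/5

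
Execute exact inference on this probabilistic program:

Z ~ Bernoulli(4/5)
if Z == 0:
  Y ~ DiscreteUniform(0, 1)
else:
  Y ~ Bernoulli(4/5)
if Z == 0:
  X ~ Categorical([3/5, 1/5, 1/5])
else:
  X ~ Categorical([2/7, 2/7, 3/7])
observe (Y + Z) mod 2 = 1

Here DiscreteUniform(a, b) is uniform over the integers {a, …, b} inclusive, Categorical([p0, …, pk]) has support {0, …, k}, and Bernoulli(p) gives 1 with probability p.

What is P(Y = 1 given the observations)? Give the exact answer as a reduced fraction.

Enumerate traces; 6 have nonzero weight after conditioning:
  (Z=0, Y=1, X=0) weight 3/50
  (Z=0, Y=1, X=1) weight 1/50
  (Z=0, Y=1, X=2) weight 1/50
  (Z=1, Y=0, X=0) weight 8/175
  (Z=1, Y=0, X=1) weight 8/175
  (Z=1, Y=0, X=2) weight 12/175
Group by Y:
  weight(Y=0) = 4/25
  weight(Y=1) = 1/10
Total weight = 4/25 + 1/10 = 13/50
P(Y=0 | obs) = 4/25 / 13/50 = 8/13
P(Y=1 | obs) = 1/10 / 13/50 = 5/13

P(Y = 1 | obs) = 5/13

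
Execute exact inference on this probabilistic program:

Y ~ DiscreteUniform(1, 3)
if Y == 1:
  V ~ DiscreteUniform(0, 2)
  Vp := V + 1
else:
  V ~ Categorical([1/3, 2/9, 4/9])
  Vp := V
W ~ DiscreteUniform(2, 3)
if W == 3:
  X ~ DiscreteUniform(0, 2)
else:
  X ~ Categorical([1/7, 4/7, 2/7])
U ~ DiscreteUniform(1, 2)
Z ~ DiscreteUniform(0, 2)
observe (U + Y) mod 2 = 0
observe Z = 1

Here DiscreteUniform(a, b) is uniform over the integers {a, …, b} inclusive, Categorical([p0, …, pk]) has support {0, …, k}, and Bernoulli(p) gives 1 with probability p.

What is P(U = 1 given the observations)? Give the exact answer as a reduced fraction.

Enumerate traces; 54 have nonzero weight after conditioning:
  (Y=1, V=0, W=2, X=0, U=1, Z=1) weight 1/756
  (Y=1, V=0, W=2, X=1, U=1, Z=1) weight 1/189
  (Y=1, V=0, W=2, X=2, U=1, Z=1) weight 1/378
  (Y=1, V=0, W=3, X=0, U=1, Z=1) weight 1/324
  (Y=1, V=0, W=3, X=1, U=1, Z=1) weight 1/324
  (Y=1, V=0, W=3, X=2, U=1, Z=1) weight 1/324
  (Y=1, V=1, W=2, X=0, U=1, Z=1) weight 1/756
  (Y=1, V=1, W=2, X=1, U=1, Z=1) weight 1/189
  (Y=2, V=0, W=2, X=0, U=2, Z=1) weight 1/756
  … 45 more
Group by U:
  weight(U=1) = 1/9
  weight(U=2) = 1/18
Total weight = 1/9 + 1/18 = 1/6
P(U=1 | obs) = 1/9 / 1/6 = 2/3
P(U=2 | obs) = 1/18 / 1/6 = 1/3

P(U = 1 | obs) = 2/3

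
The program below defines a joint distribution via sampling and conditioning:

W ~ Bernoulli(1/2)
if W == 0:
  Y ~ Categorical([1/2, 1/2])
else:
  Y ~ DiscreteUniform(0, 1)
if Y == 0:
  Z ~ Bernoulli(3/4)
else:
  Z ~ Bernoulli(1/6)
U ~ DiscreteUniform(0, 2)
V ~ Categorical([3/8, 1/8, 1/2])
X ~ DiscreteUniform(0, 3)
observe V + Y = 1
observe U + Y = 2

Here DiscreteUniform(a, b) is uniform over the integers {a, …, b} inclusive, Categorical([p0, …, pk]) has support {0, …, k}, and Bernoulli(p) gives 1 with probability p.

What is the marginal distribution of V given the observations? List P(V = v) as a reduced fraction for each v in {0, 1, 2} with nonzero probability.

P(V=0) = 3/4, P(V=1) = 1/4

Enumerate traces; 32 have nonzero weight after conditioning:
  (W=0, Y=0, Z=0, U=2, V=1, X=0) weight 1/1536
  (W=0, Y=0, Z=0, U=2, V=1, X=1) weight 1/1536
  (W=0, Y=0, Z=0, U=2, V=1, X=2) weight 1/1536
  (W=0, Y=0, Z=0, U=2, V=1, X=3) weight 1/1536
  (W=0, Y=0, Z=1, U=2, V=1, X=0) weight 1/512
  (W=0, Y=0, Z=1, U=2, V=1, X=1) weight 1/512
  (W=0, Y=0, Z=1, U=2, V=1, X=2) weight 1/512
  (W=0, Y=0, Z=1, U=2, V=1, X=3) weight 1/512
  (W=0, Y=1, Z=0, U=1, V=0, X=0) weight 5/768
  … 23 more
Group by V:
  weight(V=0) = 1/16
  weight(V=1) = 1/48
Total weight = 1/16 + 1/48 = 1/12
P(V=0 | obs) = 1/16 / 1/12 = 3/4
P(V=1 | obs) = 1/48 / 1/12 = 1/4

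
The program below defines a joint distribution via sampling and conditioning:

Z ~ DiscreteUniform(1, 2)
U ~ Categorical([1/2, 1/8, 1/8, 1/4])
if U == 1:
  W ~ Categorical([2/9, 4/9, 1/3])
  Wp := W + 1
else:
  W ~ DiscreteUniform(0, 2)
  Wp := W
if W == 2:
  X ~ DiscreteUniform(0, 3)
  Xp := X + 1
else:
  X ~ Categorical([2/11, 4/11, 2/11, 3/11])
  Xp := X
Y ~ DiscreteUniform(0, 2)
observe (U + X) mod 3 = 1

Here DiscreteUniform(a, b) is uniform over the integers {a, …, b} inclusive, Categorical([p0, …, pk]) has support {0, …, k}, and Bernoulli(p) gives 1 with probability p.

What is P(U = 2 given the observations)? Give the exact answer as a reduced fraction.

Enumerate traces; 90 have nonzero weight after conditioning:
  (Z=1, U=0, W=0, X=1, Y=0) weight 1/99
  (Z=1, U=0, W=0, X=1, Y=1) weight 1/99
  (Z=1, U=0, W=0, X=1, Y=2) weight 1/99
  (Z=1, U=0, W=1, X=1, Y=0) weight 1/99
  (Z=1, U=0, W=1, X=1, Y=1) weight 1/99
  (Z=1, U=0, W=1, X=1, Y=2) weight 1/99
  (Z=1, U=0, W=2, X=1, Y=0) weight 1/144
  (Z=1, U=0, W=2, X=1, Y=1) weight 1/144
  (Z=1, U=1, W=0, X=0, Y=0) weight 1/1188
  (Z=1, U=2, W=0, X=2, Y=0) weight 1/792
  … 80 more
Group by U:
  weight(U=0) = 43/264
  weight(U=1) = 31/528
  weight(U=2) = 9/352
  weight(U=3) = 43/528
Total weight = 43/264 + 31/528 + 9/352 + 43/528 = 347/1056
P(U=0 | obs) = 43/264 / 347/1056 = 172/347
P(U=1 | obs) = 31/528 / 347/1056 = 62/347
P(U=2 | obs) = 9/352 / 347/1056 = 27/347
P(U=3 | obs) = 43/528 / 347/1056 = 86/347

P(U = 2 | obs) = 27/347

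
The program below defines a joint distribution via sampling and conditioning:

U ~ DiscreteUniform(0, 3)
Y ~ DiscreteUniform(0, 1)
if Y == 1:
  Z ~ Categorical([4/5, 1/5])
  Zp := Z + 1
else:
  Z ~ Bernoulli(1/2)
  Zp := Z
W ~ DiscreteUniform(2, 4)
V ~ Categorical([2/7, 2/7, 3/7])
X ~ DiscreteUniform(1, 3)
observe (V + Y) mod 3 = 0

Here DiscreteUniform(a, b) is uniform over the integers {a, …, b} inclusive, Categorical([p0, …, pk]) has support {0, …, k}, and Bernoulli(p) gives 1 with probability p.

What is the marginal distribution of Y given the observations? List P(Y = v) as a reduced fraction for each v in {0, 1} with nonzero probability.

P(Y=0) = 2/5, P(Y=1) = 3/5

Enumerate traces; 144 have nonzero weight after conditioning:
  (U=0, Y=0, Z=0, W=2, V=0, X=1) weight 1/504
  (U=0, Y=0, Z=0, W=2, V=0, X=2) weight 1/504
  (U=0, Y=0, Z=0, W=2, V=0, X=3) weight 1/504
  (U=0, Y=0, Z=0, W=3, V=0, X=1) weight 1/504
  (U=0, Y=0, Z=0, W=3, V=0, X=2) weight 1/504
  (U=0, Y=0, Z=0, W=3, V=0, X=3) weight 1/504
  (U=0, Y=0, Z=0, W=4, V=0, X=1) weight 1/504
  (U=0, Y=0, Z=0, W=4, V=0, X=2) weight 1/504
  (U=0, Y=1, Z=0, W=2, V=2, X=1) weight 1/210
  … 135 more
Group by Y:
  weight(Y=0) = 1/7
  weight(Y=1) = 3/14
Total weight = 1/7 + 3/14 = 5/14
P(Y=0 | obs) = 1/7 / 5/14 = 2/5
P(Y=1 | obs) = 3/14 / 5/14 = 3/5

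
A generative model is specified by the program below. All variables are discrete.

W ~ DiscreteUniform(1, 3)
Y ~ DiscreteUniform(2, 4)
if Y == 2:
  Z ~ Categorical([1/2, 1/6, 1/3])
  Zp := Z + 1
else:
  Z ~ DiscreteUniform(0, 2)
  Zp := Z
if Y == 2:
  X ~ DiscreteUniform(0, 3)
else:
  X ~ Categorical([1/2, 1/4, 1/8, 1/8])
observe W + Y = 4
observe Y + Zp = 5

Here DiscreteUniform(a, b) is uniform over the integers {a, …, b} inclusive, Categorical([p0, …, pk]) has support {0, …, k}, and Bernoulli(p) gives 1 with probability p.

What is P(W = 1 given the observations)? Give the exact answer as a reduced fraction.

Enumerate traces; 8 have nonzero weight after conditioning:
  (W=1, Y=3, Z=2, X=0) weight 1/54
  (W=1, Y=3, Z=2, X=1) weight 1/108
  (W=1, Y=3, Z=2, X=2) weight 1/216
  (W=1, Y=3, Z=2, X=3) weight 1/216
  (W=2, Y=2, Z=2, X=0) weight 1/108
  (W=2, Y=2, Z=2, X=1) weight 1/108
  (W=2, Y=2, Z=2, X=2) weight 1/108
  (W=2, Y=2, Z=2, X=3) weight 1/108
Group by W:
  weight(W=1) = 1/27
  weight(W=2) = 1/27
Total weight = 1/27 + 1/27 = 2/27
P(W=1 | obs) = 1/27 / 2/27 = 1/2
P(W=2 | obs) = 1/27 / 2/27 = 1/2

P(W = 1 | obs) = 1/2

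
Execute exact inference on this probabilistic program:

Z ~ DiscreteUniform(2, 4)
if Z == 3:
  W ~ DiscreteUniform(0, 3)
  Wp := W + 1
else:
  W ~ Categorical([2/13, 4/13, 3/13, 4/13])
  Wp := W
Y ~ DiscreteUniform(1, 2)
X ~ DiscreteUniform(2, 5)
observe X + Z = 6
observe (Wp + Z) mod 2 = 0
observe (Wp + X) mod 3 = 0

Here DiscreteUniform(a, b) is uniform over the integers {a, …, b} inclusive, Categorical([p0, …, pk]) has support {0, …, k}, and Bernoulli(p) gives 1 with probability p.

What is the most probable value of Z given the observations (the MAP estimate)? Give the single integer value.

Enumerate traces; 4 have nonzero weight after conditioning:
  (Z=2, W=2, Y=1, X=4) weight 1/104
  (Z=2, W=2, Y=2, X=4) weight 1/104
  (Z=3, W=2, Y=1, X=3) weight 1/96
  (Z=3, W=2, Y=2, X=3) weight 1/96
Group by Z:
  weight(Z=2) = 1/52
  weight(Z=3) = 1/48
Total weight = 1/52 + 1/48 = 25/624
P(Z=2 | obs) = 1/52 / 25/624 = 12/25
P(Z=3 | obs) = 1/48 / 25/624 = 13/25
argmax = 3

argmax_v P(Z = v | obs) = 3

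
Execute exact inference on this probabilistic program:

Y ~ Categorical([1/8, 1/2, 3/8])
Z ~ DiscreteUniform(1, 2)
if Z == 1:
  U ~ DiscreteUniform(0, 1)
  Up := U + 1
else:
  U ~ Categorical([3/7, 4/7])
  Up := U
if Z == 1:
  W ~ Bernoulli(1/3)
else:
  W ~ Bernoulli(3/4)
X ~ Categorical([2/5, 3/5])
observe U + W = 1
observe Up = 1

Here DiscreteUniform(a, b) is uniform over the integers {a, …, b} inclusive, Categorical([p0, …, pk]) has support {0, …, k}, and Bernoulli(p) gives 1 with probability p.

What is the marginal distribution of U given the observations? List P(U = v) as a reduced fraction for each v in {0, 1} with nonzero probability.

Enumerate traces; 12 have nonzero weight after conditioning:
  (Y=0, Z=1, U=0, W=1, X=0) weight 1/240
  (Y=0, Z=1, U=0, W=1, X=1) weight 1/160
  (Y=0, Z=2, U=1, W=0, X=0) weight 1/280
  (Y=0, Z=2, U=1, W=0, X=1) weight 3/560
  (Y=1, Z=1, U=0, W=1, X=0) weight 1/60
  (Y=1, Z=1, U=0, W=1, X=1) weight 1/40
  (Y=1, Z=2, U=1, W=0, X=0) weight 1/70
  (Y=1, Z=2, U=1, W=0, X=1) weight 3/140
  … 4 more
Group by U:
  weight(U=0) = 1/12
  weight(U=1) = 1/14
Total weight = 1/12 + 1/14 = 13/84
P(U=0 | obs) = 1/12 / 13/84 = 7/13
P(U=1 | obs) = 1/14 / 13/84 = 6/13

P(U=0) = 7/13, P(U=1) = 6/13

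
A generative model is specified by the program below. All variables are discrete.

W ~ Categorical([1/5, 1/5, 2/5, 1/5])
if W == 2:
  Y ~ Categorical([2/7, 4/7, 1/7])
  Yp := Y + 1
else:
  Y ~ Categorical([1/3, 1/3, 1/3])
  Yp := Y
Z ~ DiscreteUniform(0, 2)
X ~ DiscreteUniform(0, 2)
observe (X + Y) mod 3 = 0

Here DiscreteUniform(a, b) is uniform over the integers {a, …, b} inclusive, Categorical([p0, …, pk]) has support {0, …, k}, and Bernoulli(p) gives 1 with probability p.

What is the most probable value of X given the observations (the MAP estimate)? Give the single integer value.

Enumerate traces; 36 have nonzero weight after conditioning:
  (W=0, Y=0, Z=0, X=0) weight 1/135
  (W=0, Y=0, Z=1, X=0) weight 1/135
  (W=0, Y=0, Z=2, X=0) weight 1/135
  (W=0, Y=1, Z=0, X=2) weight 1/135
  (W=0, Y=1, Z=1, X=2) weight 1/135
  (W=0, Y=1, Z=2, X=2) weight 1/135
  (W=0, Y=2, Z=0, X=1) weight 1/135
  (W=0, Y=2, Z=1, X=1) weight 1/135
  … 28 more
Group by X:
  weight(X=0) = 11/105
  weight(X=1) = 3/35
  weight(X=2) = 1/7
Total weight = 11/105 + 3/35 + 1/7 = 1/3
P(X=0 | obs) = 11/105 / 1/3 = 11/35
P(X=1 | obs) = 3/35 / 1/3 = 9/35
P(X=2 | obs) = 1/7 / 1/3 = 3/7
argmax = 2

argmax_v P(X = v | obs) = 2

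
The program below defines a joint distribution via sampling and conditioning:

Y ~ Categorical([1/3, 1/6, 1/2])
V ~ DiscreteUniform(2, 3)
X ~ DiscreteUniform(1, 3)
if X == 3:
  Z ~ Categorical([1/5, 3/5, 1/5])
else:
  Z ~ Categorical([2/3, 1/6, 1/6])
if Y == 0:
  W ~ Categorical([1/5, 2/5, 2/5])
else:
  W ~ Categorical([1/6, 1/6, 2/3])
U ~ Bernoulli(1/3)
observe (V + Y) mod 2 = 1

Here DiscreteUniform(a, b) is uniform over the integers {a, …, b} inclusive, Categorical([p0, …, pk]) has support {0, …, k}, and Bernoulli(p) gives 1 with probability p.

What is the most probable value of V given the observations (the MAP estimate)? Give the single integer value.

Enumerate traces; 162 have nonzero weight after conditioning:
  (Y=0, V=3, X=1, Z=0, W=0, U=0) weight 2/405
  (Y=0, V=3, X=1, Z=0, W=0, U=1) weight 1/405
  (Y=0, V=3, X=1, Z=0, W=1, U=0) weight 4/405
  (Y=0, V=3, X=1, Z=0, W=1, U=1) weight 2/405
  (Y=0, V=3, X=1, Z=0, W=2, U=0) weight 4/405
  (Y=0, V=3, X=1, Z=0, W=2, U=1) weight 2/405
  (Y=0, V=3, X=1, Z=1, W=0, U=0) weight 1/810
  (Y=0, V=3, X=1, Z=1, W=0, U=1) weight 1/1620
  (Y=1, V=2, X=1, Z=0, W=0, U=0) weight 1/486
  … 153 more
Group by V:
  weight(V=2) = 1/12
  weight(V=3) = 5/12
Total weight = 1/12 + 5/12 = 1/2
P(V=2 | obs) = 1/12 / 1/2 = 1/6
P(V=3 | obs) = 5/12 / 1/2 = 5/6
argmax = 3

argmax_v P(V = v | obs) = 3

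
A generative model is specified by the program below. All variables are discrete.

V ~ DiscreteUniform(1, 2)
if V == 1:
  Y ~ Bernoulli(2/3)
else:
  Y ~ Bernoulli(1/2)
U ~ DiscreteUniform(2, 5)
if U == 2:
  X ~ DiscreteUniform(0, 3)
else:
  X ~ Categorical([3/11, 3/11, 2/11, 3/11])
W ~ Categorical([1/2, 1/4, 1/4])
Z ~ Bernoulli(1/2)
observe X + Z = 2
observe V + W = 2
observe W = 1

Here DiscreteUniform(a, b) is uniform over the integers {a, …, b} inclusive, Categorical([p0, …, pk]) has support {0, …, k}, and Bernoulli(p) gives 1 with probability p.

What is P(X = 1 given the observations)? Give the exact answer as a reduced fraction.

P(X = 1 | obs) = 47/82

Enumerate traces; 16 have nonzero weight after conditioning:
  (V=1, Y=0, U=2, X=1, W=1, Z=1) weight 1/768
  (V=1, Y=0, U=2, X=2, W=1, Z=0) weight 1/768
  (V=1, Y=0, U=3, X=1, W=1, Z=1) weight 1/704
  (V=1, Y=0, U=3, X=2, W=1, Z=0) weight 1/1056
  (V=1, Y=0, U=4, X=1, W=1, Z=1) weight 1/704
  (V=1, Y=0, U=4, X=2, W=1, Z=0) weight 1/1056
  (V=1, Y=0, U=5, X=1, W=1, Z=1) weight 1/704
  (V=1, Y=0, U=5, X=2, W=1, Z=0) weight 1/1056
  … 8 more
Group by X:
  weight(X=1) = 47/2816
  weight(X=2) = 35/2816
Total weight = 47/2816 + 35/2816 = 41/1408
P(X=1 | obs) = 47/2816 / 41/1408 = 47/82
P(X=2 | obs) = 35/2816 / 41/1408 = 35/82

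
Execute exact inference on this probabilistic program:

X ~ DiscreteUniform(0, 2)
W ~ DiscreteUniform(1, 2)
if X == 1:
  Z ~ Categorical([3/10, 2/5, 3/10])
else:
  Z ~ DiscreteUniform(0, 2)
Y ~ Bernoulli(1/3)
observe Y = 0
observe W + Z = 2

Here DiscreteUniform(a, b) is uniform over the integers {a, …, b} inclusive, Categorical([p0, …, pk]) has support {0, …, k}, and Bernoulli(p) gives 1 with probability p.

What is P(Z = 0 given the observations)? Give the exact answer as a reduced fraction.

P(Z = 0 | obs) = 29/61

Enumerate traces; 6 have nonzero weight after conditioning:
  (X=0, W=1, Z=1, Y=0) weight 1/27
  (X=0, W=2, Z=0, Y=0) weight 1/27
  (X=1, W=1, Z=1, Y=0) weight 2/45
  (X=1, W=2, Z=0, Y=0) weight 1/30
  (X=2, W=1, Z=1, Y=0) weight 1/27
  (X=2, W=2, Z=0, Y=0) weight 1/27
Group by Z:
  weight(Z=0) = 29/270
  weight(Z=1) = 16/135
Total weight = 29/270 + 16/135 = 61/270
P(Z=0 | obs) = 29/270 / 61/270 = 29/61
P(Z=1 | obs) = 16/135 / 61/270 = 32/61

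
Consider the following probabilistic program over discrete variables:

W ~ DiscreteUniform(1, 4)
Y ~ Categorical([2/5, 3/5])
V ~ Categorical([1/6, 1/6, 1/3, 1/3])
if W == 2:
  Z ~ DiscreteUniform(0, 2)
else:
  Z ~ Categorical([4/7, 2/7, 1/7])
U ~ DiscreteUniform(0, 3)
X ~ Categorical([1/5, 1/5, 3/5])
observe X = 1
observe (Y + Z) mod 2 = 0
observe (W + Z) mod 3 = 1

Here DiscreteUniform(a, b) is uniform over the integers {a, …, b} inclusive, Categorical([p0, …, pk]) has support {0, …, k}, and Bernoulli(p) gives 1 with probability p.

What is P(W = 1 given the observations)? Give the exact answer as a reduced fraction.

P(W = 1 | obs) = 3/10

Enumerate traces; 64 have nonzero weight after conditioning:
  (W=1, Y=0, V=0, Z=0, U=0, X=1) weight 1/2100
  (W=1, Y=0, V=0, Z=0, U=1, X=1) weight 1/2100
  (W=1, Y=0, V=0, Z=0, U=2, X=1) weight 1/2100
  (W=1, Y=0, V=0, Z=0, U=3, X=1) weight 1/2100
  (W=1, Y=0, V=1, Z=0, U=0, X=1) weight 1/2100
  (W=1, Y=0, V=1, Z=0, U=1, X=1) weight 1/2100
  (W=1, Y=0, V=1, Z=0, U=2, X=1) weight 1/2100
  (W=1, Y=0, V=1, Z=0, U=3, X=1) weight 1/2100
  (W=2, Y=0, V=0, Z=2, U=0, X=1) weight 1/3600
  (W=3, Y=1, V=0, Z=1, U=0, X=1) weight 1/2800
  … 54 more
Group by W:
  weight(W=1) = 2/175
  weight(W=2) = 1/150
  weight(W=3) = 3/350
  weight(W=4) = 2/175
Total weight = 2/175 + 1/150 + 3/350 + 2/175 = 4/105
P(W=1 | obs) = 2/175 / 4/105 = 3/10
P(W=2 | obs) = 1/150 / 4/105 = 7/40
P(W=3 | obs) = 3/350 / 4/105 = 9/40
P(W=4 | obs) = 2/175 / 4/105 = 3/10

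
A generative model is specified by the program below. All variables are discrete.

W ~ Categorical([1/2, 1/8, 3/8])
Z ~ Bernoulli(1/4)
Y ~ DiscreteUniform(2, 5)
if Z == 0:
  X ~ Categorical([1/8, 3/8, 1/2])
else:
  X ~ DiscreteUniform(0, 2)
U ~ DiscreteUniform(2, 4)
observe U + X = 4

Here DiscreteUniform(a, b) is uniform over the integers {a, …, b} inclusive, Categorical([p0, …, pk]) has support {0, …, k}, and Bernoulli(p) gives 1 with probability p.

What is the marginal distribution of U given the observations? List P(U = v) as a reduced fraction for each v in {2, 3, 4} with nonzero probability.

P(U=2) = 11/24, P(U=3) = 35/96, P(U=4) = 17/96

Enumerate traces; 72 have nonzero weight after conditioning:
  (W=0, Z=0, Y=2, X=0, U=4) weight 1/256
  (W=0, Z=0, Y=2, X=1, U=3) weight 3/256
  (W=0, Z=0, Y=2, X=2, U=2) weight 1/64
  (W=0, Z=0, Y=3, X=0, U=4) weight 1/256
  (W=0, Z=0, Y=3, X=1, U=3) weight 3/256
  (W=0, Z=0, Y=3, X=2, U=2) weight 1/64
  (W=0, Z=0, Y=4, X=0, U=4) weight 1/256
  (W=0, Z=0, Y=4, X=1, U=3) weight 3/256
  … 64 more
Group by U:
  weight(U=2) = 11/72
  weight(U=3) = 35/288
  weight(U=4) = 17/288
Total weight = 11/72 + 35/288 + 17/288 = 1/3
P(U=2 | obs) = 11/72 / 1/3 = 11/24
P(U=3 | obs) = 35/288 / 1/3 = 35/96
P(U=4 | obs) = 17/288 / 1/3 = 17/96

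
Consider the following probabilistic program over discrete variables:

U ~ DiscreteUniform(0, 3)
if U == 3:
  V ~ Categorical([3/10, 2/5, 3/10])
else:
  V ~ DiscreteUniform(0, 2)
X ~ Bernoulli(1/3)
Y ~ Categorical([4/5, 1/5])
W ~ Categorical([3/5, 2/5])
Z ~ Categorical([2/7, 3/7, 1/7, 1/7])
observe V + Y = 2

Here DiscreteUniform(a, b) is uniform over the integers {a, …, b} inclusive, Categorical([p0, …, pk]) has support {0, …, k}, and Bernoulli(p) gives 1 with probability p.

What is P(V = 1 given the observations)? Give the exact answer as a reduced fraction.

Enumerate traces; 128 have nonzero weight after conditioning:
  (U=0, V=1, X=0, Y=1, W=0, Z=0) weight 1/525
  (U=0, V=1, X=0, Y=1, W=0, Z=1) weight 1/350
  (U=0, V=1, X=0, Y=1, W=0, Z=2) weight 1/1050
  (U=0, V=1, X=0, Y=1, W=0, Z=3) weight 1/1050
  (U=0, V=1, X=0, Y=1, W=1, Z=0) weight 2/1575
  (U=0, V=1, X=0, Y=1, W=1, Z=1) weight 1/525
  (U=0, V=1, X=0, Y=1, W=1, Z=2) weight 1/1575
  (U=0, V=1, X=0, Y=1, W=1, Z=3) weight 1/1575
  (U=0, V=2, X=0, Y=0, W=0, Z=0) weight 4/525
  … 119 more
Group by V:
  weight(V=1) = 7/100
  weight(V=2) = 13/50
Total weight = 7/100 + 13/50 = 33/100
P(V=1 | obs) = 7/100 / 33/100 = 7/33
P(V=2 | obs) = 13/50 / 33/100 = 26/33

P(V = 1 | obs) = 7/33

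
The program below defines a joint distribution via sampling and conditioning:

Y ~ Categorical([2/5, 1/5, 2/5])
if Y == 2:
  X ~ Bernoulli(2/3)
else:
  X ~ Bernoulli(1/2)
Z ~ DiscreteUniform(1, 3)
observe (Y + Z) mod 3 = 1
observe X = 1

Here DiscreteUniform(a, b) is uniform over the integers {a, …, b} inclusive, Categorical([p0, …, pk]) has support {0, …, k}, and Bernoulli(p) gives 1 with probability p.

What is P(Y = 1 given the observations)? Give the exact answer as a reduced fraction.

P(Y = 1 | obs) = 3/17

Enumerate traces; 3 have nonzero weight after conditioning:
  (Y=0, X=1, Z=1) weight 1/15
  (Y=1, X=1, Z=3) weight 1/30
  (Y=2, X=1, Z=2) weight 4/45
Group by Y:
  weight(Y=0) = 1/15
  weight(Y=1) = 1/30
  weight(Y=2) = 4/45
Total weight = 1/15 + 1/30 + 4/45 = 17/90
P(Y=0 | obs) = 1/15 / 17/90 = 6/17
P(Y=1 | obs) = 1/30 / 17/90 = 3/17
P(Y=2 | obs) = 4/45 / 17/90 = 8/17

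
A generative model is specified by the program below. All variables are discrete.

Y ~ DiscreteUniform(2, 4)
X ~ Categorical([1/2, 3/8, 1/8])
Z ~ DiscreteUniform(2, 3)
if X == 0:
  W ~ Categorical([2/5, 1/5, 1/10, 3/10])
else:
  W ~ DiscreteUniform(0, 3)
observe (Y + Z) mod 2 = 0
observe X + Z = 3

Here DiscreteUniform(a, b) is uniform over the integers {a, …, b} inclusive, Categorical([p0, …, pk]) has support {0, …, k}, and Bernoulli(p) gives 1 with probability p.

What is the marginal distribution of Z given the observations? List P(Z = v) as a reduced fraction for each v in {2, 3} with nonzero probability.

P(Z=2) = 3/5, P(Z=3) = 2/5

Enumerate traces; 12 have nonzero weight after conditioning:
  (Y=2, X=1, Z=2, W=0) weight 1/64
  (Y=2, X=1, Z=2, W=1) weight 1/64
  (Y=2, X=1, Z=2, W=2) weight 1/64
  (Y=2, X=1, Z=2, W=3) weight 1/64
  (Y=3, X=0, Z=3, W=0) weight 1/30
  (Y=3, X=0, Z=3, W=1) weight 1/60
  (Y=3, X=0, Z=3, W=2) weight 1/120
  (Y=3, X=0, Z=3, W=3) weight 1/40
  … 4 more
Group by Z:
  weight(Z=2) = 1/8
  weight(Z=3) = 1/12
Total weight = 1/8 + 1/12 = 5/24
P(Z=2 | obs) = 1/8 / 5/24 = 3/5
P(Z=3 | obs) = 1/12 / 5/24 = 2/5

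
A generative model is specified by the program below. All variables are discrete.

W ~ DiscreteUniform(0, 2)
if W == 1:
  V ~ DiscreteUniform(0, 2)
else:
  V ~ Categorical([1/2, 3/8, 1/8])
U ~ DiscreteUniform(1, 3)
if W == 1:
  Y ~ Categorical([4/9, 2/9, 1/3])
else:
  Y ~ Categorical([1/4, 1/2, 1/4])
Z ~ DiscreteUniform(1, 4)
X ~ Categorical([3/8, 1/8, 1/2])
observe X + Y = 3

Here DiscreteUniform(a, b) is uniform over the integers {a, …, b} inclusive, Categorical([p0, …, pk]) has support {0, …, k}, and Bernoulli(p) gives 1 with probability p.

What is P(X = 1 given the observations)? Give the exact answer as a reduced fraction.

P(X = 1 | obs) = 15/103

Enumerate traces; 216 have nonzero weight after conditioning:
  (W=0, V=0, U=1, Y=1, Z=1, X=2) weight 1/288
  (W=0, V=0, U=1, Y=1, Z=2, X=2) weight 1/288
  (W=0, V=0, U=1, Y=1, Z=3, X=2) weight 1/288
  (W=0, V=0, U=1, Y=1, Z=4, X=2) weight 1/288
  (W=0, V=0, U=1, Y=2, Z=1, X=1) weight 1/2304
  (W=0, V=0, U=1, Y=2, Z=2, X=1) weight 1/2304
  (W=0, V=0, U=1, Y=2, Z=3, X=1) weight 1/2304
  (W=0, V=0, U=1, Y=2, Z=4, X=1) weight 1/2304
  … 208 more
Group by X:
  weight(X=1) = 5/144
  weight(X=2) = 11/54
Total weight = 5/144 + 11/54 = 103/432
P(X=1 | obs) = 5/144 / 103/432 = 15/103
P(X=2 | obs) = 11/54 / 103/432 = 88/103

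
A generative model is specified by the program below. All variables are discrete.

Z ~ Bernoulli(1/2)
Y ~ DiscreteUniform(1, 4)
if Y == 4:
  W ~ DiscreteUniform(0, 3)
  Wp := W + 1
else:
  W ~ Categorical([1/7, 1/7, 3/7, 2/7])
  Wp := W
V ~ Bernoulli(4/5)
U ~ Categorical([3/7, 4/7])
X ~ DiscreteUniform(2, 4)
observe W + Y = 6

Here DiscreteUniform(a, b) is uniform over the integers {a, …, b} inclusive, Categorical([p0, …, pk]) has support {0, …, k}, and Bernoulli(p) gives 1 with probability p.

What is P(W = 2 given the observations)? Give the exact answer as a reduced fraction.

Enumerate traces; 48 have nonzero weight after conditioning:
  (Z=0, Y=3, W=3, V=0, U=0, X=2) weight 1/980
  (Z=0, Y=3, W=3, V=0, U=0, X=3) weight 1/980
  (Z=0, Y=3, W=3, V=0, U=0, X=4) weight 1/980
  (Z=0, Y=3, W=3, V=0, U=1, X=2) weight 1/735
  (Z=0, Y=3, W=3, V=0, U=1, X=3) weight 1/735
  (Z=0, Y=3, W=3, V=0, U=1, X=4) weight 1/735
  (Z=0, Y=3, W=3, V=1, U=0, X=2) weight 1/245
  (Z=0, Y=3, W=3, V=1, U=0, X=3) weight 1/245
  (Z=0, Y=4, W=2, V=0, U=0, X=2) weight 1/1120
  … 39 more
Group by W:
  weight(W=2) = 1/16
  weight(W=3) = 1/14
Total weight = 1/16 + 1/14 = 15/112
P(W=2 | obs) = 1/16 / 15/112 = 7/15
P(W=3 | obs) = 1/14 / 15/112 = 8/15

P(W = 2 | obs) = 7/15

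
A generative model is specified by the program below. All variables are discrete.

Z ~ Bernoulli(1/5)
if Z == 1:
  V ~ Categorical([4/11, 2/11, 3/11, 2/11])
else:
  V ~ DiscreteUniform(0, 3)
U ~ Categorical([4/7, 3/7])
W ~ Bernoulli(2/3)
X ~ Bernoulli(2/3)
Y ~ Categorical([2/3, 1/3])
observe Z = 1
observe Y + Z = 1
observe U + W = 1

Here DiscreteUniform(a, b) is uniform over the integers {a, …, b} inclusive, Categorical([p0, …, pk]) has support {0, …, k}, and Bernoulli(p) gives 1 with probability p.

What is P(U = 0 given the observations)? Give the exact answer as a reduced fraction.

P(U = 0 | obs) = 8/11

Enumerate traces; 16 have nonzero weight after conditioning:
  (Z=1, V=0, U=0, W=1, X=0, Y=0) weight 64/10395
  (Z=1, V=0, U=0, W=1, X=1, Y=0) weight 128/10395
  (Z=1, V=0, U=1, W=0, X=0, Y=0) weight 8/3465
  (Z=1, V=0, U=1, W=0, X=1, Y=0) weight 16/3465
  (Z=1, V=1, U=0, W=1, X=0, Y=0) weight 32/10395
  (Z=1, V=1, U=0, W=1, X=1, Y=0) weight 64/10395
  (Z=1, V=1, U=1, W=0, X=0, Y=0) weight 4/3465
  (Z=1, V=1, U=1, W=0, X=1, Y=0) weight 8/3465
  … 8 more
Group by U:
  weight(U=0) = 16/315
  weight(U=1) = 2/105
Total weight = 16/315 + 2/105 = 22/315
P(U=0 | obs) = 16/315 / 22/315 = 8/11
P(U=1 | obs) = 2/105 / 22/315 = 3/11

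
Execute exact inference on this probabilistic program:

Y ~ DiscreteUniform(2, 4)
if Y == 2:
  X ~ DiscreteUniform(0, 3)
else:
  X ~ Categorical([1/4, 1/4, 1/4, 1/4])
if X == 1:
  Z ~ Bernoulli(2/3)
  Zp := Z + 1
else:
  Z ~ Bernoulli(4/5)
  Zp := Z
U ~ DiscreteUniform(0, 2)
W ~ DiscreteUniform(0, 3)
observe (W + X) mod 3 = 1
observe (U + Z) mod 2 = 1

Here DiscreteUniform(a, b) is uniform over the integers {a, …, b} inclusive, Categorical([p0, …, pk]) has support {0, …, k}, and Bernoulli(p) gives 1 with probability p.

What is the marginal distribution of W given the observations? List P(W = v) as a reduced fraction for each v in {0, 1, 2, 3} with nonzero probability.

P(W=0) = 25/131, P(W=1) = 54/131, P(W=2) = 27/131, P(W=3) = 25/131

Enumerate traces; 45 have nonzero weight after conditioning:
  (Y=2, X=0, Z=0, U=1, W=1) weight 1/720
  (Y=2, X=0, Z=1, U=0, W=1) weight 1/180
  (Y=2, X=0, Z=1, U=2, W=1) weight 1/180
  (Y=2, X=1, Z=0, U=1, W=0) weight 1/432
  (Y=2, X=1, Z=0, U=1, W=3) weight 1/432
  (Y=2, X=1, Z=1, U=0, W=0) weight 1/216
  (Y=2, X=1, Z=1, U=0, W=3) weight 1/216
  (Y=2, X=1, Z=1, U=2, W=0) weight 1/216
  (Y=2, X=2, Z=0, U=1, W=2) weight 1/720
  … 36 more
Group by W:
  weight(W=0) = 5/144
  weight(W=1) = 3/40
  weight(W=2) = 3/80
  weight(W=3) = 5/144
Total weight = 5/144 + 3/40 + 3/80 + 5/144 = 131/720
P(W=0 | obs) = 5/144 / 131/720 = 25/131
P(W=1 | obs) = 3/40 / 131/720 = 54/131
P(W=2 | obs) = 3/80 / 131/720 = 27/131
P(W=3 | obs) = 5/144 / 131/720 = 25/131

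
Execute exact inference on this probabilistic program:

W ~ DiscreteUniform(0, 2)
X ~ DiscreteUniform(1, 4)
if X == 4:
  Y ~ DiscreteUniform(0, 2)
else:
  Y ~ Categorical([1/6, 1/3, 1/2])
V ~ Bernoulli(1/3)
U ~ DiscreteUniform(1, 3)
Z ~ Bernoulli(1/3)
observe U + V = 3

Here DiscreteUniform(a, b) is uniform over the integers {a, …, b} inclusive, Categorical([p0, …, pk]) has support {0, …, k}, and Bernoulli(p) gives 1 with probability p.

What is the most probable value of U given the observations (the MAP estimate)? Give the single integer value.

Enumerate traces; 144 have nonzero weight after conditioning:
  (W=0, X=1, Y=0, V=0, U=3, Z=0) weight 1/486
  (W=0, X=1, Y=0, V=0, U=3, Z=1) weight 1/972
  (W=0, X=1, Y=0, V=1, U=2, Z=0) weight 1/972
  (W=0, X=1, Y=0, V=1, U=2, Z=1) weight 1/1944
  (W=0, X=1, Y=1, V=0, U=3, Z=0) weight 1/243
  (W=0, X=1, Y=1, V=0, U=3, Z=1) weight 1/486
  (W=0, X=1, Y=1, V=1, U=2, Z=0) weight 1/486
  (W=0, X=1, Y=1, V=1, U=2, Z=1) weight 1/972
  … 136 more
Group by U:
  weight(U=2) = 1/9
  weight(U=3) = 2/9
Total weight = 1/9 + 2/9 = 1/3
P(U=2 | obs) = 1/9 / 1/3 = 1/3
P(U=3 | obs) = 2/9 / 1/3 = 2/3
argmax = 3

argmax_v P(U = v | obs) = 3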